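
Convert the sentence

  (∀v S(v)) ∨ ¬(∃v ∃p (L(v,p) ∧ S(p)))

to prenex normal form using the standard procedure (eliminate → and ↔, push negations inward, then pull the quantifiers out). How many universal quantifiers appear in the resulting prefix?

3

Move each ¬ inward, flipping quantifiers it crosses:
  (∀v S(v)) ∨ (∀v ∀p (¬L(v,p) ∨ ¬S(p)))
Rename bound variables to avoid capture: v↦z.
  (∀v S(v)) ∨ (∀z ∀p (¬L(z,p) ∨ ¬S(p)))
Pull the quantifiers to the front (each side's bound variable is not free in the other side):
  ∀v ∀z ∀p (S(v) ∨ ¬L(z,p) ∨ ¬S(p))
The prefix is ∀v ∀z ∀p: 3 universal, 0 existential.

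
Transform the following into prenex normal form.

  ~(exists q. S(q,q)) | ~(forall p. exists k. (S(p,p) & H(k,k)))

Push ¬ through the quantifiers and connectives to reach negation normal form:
  (forall q. ~S(q,q)) | (exists p. forall k. (~S(p,p) | ~H(k,k)))
All bound variables are already distinct, so no renaming is needed.
Finally move all quantifiers to the prefix:
  forall q. exists p. forall k. (~S(q,q) | ~S(p,p) | ~H(k,k))

forall q. exists p. forall k. (~S(q,q) | ~S(p,p) | ~H(k,k))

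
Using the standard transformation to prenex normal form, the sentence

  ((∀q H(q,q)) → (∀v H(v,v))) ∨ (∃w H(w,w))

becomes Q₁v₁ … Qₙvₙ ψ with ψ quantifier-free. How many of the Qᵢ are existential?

2

Rewrite implications/biconditionals: A → B as ¬A ∨ B.
  ¬(∀q H(q,q)) ∨ (∀v H(v,v)) ∨ (∃w H(w,w))
Push ¬ through the quantifiers and connectives to reach negation normal form:
  (∃q ¬H(q,q)) ∨ (∀v H(v,v)) ∨ (∃w H(w,w))
All bound variables are already distinct, so no renaming is needed.
Pull the quantifiers to the front (each side's bound variable is not free in the other side):
  ∃q ∀v ∃w (¬H(q,q) ∨ H(v,v) ∨ H(w,w))
The prefix is ∃q ∀v ∃w: 1 universal, 2 existential.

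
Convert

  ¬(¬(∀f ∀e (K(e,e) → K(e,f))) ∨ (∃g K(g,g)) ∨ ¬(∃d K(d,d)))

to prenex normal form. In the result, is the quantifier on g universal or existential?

First replace A → B with ¬A ∨ B.
  ¬(¬(∀f ∀e (¬K(e,e) ∨ K(e,f))) ∨ (∃g K(g,g)) ∨ ¬(∃d K(d,d)))
Push ¬ through the quantifiers and connectives to reach negation normal form:
  (∀f ∀e (¬K(e,e) ∨ K(e,f))) ∧ (∀g ¬K(g,g)) ∧ (∃d K(d,d))
All bound variables are already distinct, so no renaming is needed.
Finally move all quantifiers to the prefix:
  ∀f ∀e ∀g ∃d ((¬K(e,e) ∨ K(e,f)) ∧ ¬K(g,g) ∧ K(d,d))
The quantifier ∃g sits under an odd number of negations (counting the antecedent side of each →), so it flips to ∀g.

universal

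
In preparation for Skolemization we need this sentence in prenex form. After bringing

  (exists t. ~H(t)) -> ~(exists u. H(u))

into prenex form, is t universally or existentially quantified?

universal

Eliminate → and ↔ using ¬ and ∨.
  ~(exists t. ~H(t)) | ~(exists u. H(u))
Move each ¬ inward, flipping quantifiers it crosses:
  (forall t. H(t)) | (forall u. ~H(u))
Extract every quantifier outward, since the variables are now distinct and don't occur free across branches:
  forall t. forall u. (H(t) | ~H(u))
The quantifier exists t sits under an odd number of negations (counting the antecedent side of each →), so it flips to forall t.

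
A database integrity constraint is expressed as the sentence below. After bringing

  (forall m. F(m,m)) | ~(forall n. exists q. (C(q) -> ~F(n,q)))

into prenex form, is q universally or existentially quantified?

universal

First replace A → B with ¬A ∨ B.
  (forall m. F(m,m)) | ~(forall n. exists q. (~C(q) | ~F(n,q)))
Push ¬ through the quantifiers and connectives to reach negation normal form:
  (forall m. F(m,m)) | (exists n. forall q. (C(q) & F(n,q)))
All bound variables are already distinct, so no renaming is needed.
Extract every quantifier outward, since the variables are now distinct and don't occur free across branches:
  forall m. exists n. forall q. (F(m,m) | C(q) & F(n,q))
The quantifier exists q sits under an odd number of negations (counting the antecedent side of each →), so it flips to forall q.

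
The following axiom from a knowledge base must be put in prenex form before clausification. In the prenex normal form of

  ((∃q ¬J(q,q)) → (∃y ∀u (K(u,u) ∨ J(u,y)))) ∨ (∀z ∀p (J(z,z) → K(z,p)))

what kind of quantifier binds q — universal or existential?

First replace A → B with ¬A ∨ B.
  ¬(∃q ¬J(q,q)) ∨ (∃y ∀u (K(u,u) ∨ J(u,y))) ∨ (∀z ∀p (¬J(z,z) ∨ K(z,p)))
Push ¬ through the quantifiers and connectives to reach negation normal form:
  (∀q J(q,q)) ∨ (∃y ∀u (K(u,u) ∨ J(u,y))) ∨ (∀z ∀p (¬J(z,z) ∨ K(z,p)))
All bound variables are already distinct, so no renaming is needed.
Finally move all quantifiers to the prefix:
  ∀q ∃y ∀u ∀z ∀p (J(q,q) ∨ K(u,u) ∨ J(u,y) ∨ ¬J(z,z) ∨ K(z,p))
The quantifier ∃q sits under an odd number of negations (counting the antecedent side of each →), so it flips to ∀q.

universal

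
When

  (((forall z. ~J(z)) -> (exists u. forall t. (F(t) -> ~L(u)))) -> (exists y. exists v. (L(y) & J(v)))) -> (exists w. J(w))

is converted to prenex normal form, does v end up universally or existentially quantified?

Eliminate → and ↔ using ¬ and ∨.
  ~(~(~(forall z. ~J(z)) | (exists u. forall t. (~F(t) | ~L(u)))) | (exists y. exists v. (L(y) & J(v)))) | (exists w. J(w))
Push ¬ through the quantifiers and connectives to reach negation normal form:
  ((exists z. J(z)) | (exists u. forall t. (~F(t) | ~L(u)))) & (forall y. forall v. (~L(y) | ~J(v))) | (exists w. J(w))
All bound variables are already distinct, so no renaming is needed.
Finally move all quantifiers to the prefix:
  exists z. exists u. forall t. forall y. forall v. exists w. ((J(z) | ~F(t) | ~L(u)) & (~L(y) | ~J(v)) | J(w))
The quantifier exists v sits under an odd number of negations (counting the antecedent side of each →), so it flips to forall v.

universal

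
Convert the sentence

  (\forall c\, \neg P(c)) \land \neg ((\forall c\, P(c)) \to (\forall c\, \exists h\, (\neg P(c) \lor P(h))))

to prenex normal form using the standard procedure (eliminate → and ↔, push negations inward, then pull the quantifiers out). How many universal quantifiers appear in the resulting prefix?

First replace A → B with ¬A ∨ B.
  (\forall c\, \neg P(c)) \land \neg (\neg (\forall c\, P(c)) \lor (\forall c\, \exists h\, (\neg P(c) \lor P(h))))
Drive negations inward (¬∀x A ≡ ∃x ¬A, ¬∃x A ≡ ∀x ¬A, De Morgan for ∧/∨):
  (\forall c\, \neg P(c)) \land (\forall c\, P(c)) \land (\exists c\, \forall h\, (P(c) \land \neg P(h)))
Give each quantifier a distinct variable: c↦z1, c↦s.
  (\forall c\, \neg P(c)) \land (\forall z1\, P(z1)) \land (\exists s\, \forall h\, (P(s) \land \neg P(h)))
Finally move all quantifiers to the prefix:
  \forall c\, \forall z1\, \exists s\, \forall h\, (\neg P(c) \land P(z1) \land P(s) \land \neg P(h))
The prefix is \forall c \forall z1 \exists s \forall h: 3 universal, 1 existential.

3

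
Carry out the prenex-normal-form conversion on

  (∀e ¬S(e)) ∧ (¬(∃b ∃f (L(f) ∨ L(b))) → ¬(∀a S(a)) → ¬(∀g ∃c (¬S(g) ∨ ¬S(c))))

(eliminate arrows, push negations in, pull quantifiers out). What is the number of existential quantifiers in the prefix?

3

Eliminate → and ↔ using ¬ and ∨.
  (∀e ¬S(e)) ∧ (¬¬(∃b ∃f (L(f) ∨ L(b))) ∨ ¬¬(∀a S(a)) ∨ ¬(∀g ∃c (¬S(g) ∨ ¬S(c))))
Drive negations inward (¬∀x A ≡ ∃x ¬A, ¬∃x A ≡ ∀x ¬A, De Morgan for ∧/∨):
  (∀e ¬S(e)) ∧ ((∃b ∃f (L(f) ∨ L(b))) ∨ (∀a S(a)) ∨ (∃g ∀c (S(g) ∧ S(c))))
Extract every quantifier outward, since the variables are now distinct and don't occur free across branches:
  ∀e ∃b ∃f ∀a ∃g ∀c (¬S(e) ∧ (L(f) ∨ L(b) ∨ S(a) ∨ S(g) ∧ S(c)))
The prefix is ∀e ∃b ∃f ∀a ∃g ∀c: 3 universal, 3 existential.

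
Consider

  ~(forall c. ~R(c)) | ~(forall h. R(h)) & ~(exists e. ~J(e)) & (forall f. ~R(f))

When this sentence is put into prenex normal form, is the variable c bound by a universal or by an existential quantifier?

Drive negations inward (¬∀x A ≡ ∃x ¬A, ¬∃x A ≡ ∀x ¬A, De Morgan for ∧/∨):
  (exists c. R(c)) | (exists h. ~R(h)) & (forall e. J(e)) & (forall f. ~R(f))
Pull the quantifiers to the front (each side's bound variable is not free in the other side):
  exists c. exists h. forall e. forall f. (R(c) | ~R(h) & J(e) & ~R(f))
The quantifier forall c sits under an odd number of negations, so it flips to exists c.

existential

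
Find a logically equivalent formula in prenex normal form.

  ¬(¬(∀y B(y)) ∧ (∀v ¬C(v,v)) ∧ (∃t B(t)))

∀y ∃v ∀t (B(y) ∨ C(v,v) ∨ ¬B(t))

Drive negations inward (¬∀x A ≡ ∃x ¬A, ¬∃x A ≡ ∀x ¬A, De Morgan for ∧/∨):
  (∀y B(y)) ∨ (∃v C(v,v)) ∨ (∀t ¬B(t))
Extract every quantifier outward, since the variables are now distinct and don't occur free across branches:
  ∀y ∃v ∀t (B(y) ∨ C(v,v) ∨ ¬B(t))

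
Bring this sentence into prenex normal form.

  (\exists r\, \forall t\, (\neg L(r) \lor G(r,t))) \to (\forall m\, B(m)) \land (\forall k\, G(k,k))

Eliminate → and ↔ using ¬ and ∨.
  \neg (\exists r\, \forall t\, (\neg L(r) \lor G(r,t))) \lor (\forall m\, B(m)) \land (\forall k\, G(k,k))
Push ¬ through the quantifiers and connectives to reach negation normal form:
  (\forall r\, \exists t\, (L(r) \land \neg G(r,t))) \lor (\forall m\, B(m)) \land (\forall k\, G(k,k))
All bound variables are already distinct, so no renaming is needed.
Extract every quantifier outward, since the variables are now distinct and don't occur free across branches:
  \forall r\, \exists t\, \forall m\, \forall k\, (L(r) \land \neg G(r,t) \lor B(m) \land G(k,k))

\forall r\, \exists t\, \forall m\, \forall k\, (L(r) \land \neg G(r,t) \lor B(m) \land G(k,k))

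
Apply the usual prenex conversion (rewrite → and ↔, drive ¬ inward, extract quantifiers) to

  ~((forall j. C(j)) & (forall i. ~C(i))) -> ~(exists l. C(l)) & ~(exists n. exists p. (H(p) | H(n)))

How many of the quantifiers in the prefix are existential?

First replace A → B with ¬A ∨ B.
  ~~((forall j. C(j)) & (forall i. ~C(i))) | ~(exists l. C(l)) & ~(exists n. exists p. (H(p) | H(n)))
Move each ¬ inward, flipping quantifiers it crosses:
  (forall j. C(j)) & (forall i. ~C(i)) | (forall l. ~C(l)) & (forall n. forall p. (~H(p) & ~H(n)))
All bound variables are already distinct, so no renaming is needed.
Finally move all quantifiers to the prefix:
  forall j. forall i. forall l. forall n. forall p. (C(j) & ~C(i) | ~C(l) & ~H(p) & ~H(n))
The prefix is forall j forall i forall l forall n forall p: 5 universal, 0 existential.

0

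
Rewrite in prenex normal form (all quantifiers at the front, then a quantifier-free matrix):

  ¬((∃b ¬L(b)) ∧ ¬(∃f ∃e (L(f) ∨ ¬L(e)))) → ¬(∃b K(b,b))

∃b ∀f ∀e ∀p (¬L(b) ∧ ¬L(f) ∧ L(e) ∨ ¬K(p,p))

Rewrite implications/biconditionals: A → B as ¬A ∨ B.
  ¬¬((∃b ¬L(b)) ∧ ¬(∃f ∃e (L(f) ∨ ¬L(e)))) ∨ ¬(∃b K(b,b))
Push ¬ through the quantifiers and connectives to reach negation normal form:
  (∃b ¬L(b)) ∧ (∀f ∀e (¬L(f) ∧ L(e))) ∨ (∀b ¬K(b,b))
Rename bound variables to avoid capture: b↦p.
  (∃b ¬L(b)) ∧ (∀f ∀e (¬L(f) ∧ L(e))) ∨ (∀p ¬K(p,p))
Finally move all quantifiers to the prefix:
  ∃b ∀f ∀e ∀p (¬L(b) ∧ ¬L(f) ∧ L(e) ∨ ¬K(p,p))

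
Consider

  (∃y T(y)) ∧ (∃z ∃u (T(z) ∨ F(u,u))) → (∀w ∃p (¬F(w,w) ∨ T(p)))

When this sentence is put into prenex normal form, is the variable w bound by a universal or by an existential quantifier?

Rewrite implications/biconditionals: A → B as ¬A ∨ B.
  ¬((∃y T(y)) ∧ (∃z ∃u (T(z) ∨ F(u,u)))) ∨ (∀w ∃p (¬F(w,w) ∨ T(p)))
Push ¬ through the quantifiers and connectives to reach negation normal form:
  (∀y ¬T(y)) ∨ (∀z ∀u (¬T(z) ∧ ¬F(u,u))) ∨ (∀w ∃p (¬F(w,w) ∨ T(p)))
All bound variables are already distinct, so no renaming is needed.
Extract every quantifier outward, since the variables are now distinct and don't occur free across branches:
  ∀y ∀z ∀u ∀w ∃p (¬T(y) ∨ ¬T(z) ∧ ¬F(u,u) ∨ ¬F(w,w) ∨ T(p))
The quantifier ∀w sits under an even number of negations (counting the antecedent side of each →), so it remains universal.

universal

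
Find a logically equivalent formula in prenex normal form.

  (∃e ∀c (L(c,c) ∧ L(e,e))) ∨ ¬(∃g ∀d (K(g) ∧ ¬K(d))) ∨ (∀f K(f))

∃e ∀c ∀g ∃d ∀f (L(c,c) ∧ L(e,e) ∨ ¬K(g) ∨ K(d) ∨ K(f))

Move each ¬ inward, flipping quantifiers it crosses:
  (∃e ∀c (L(c,c) ∧ L(e,e))) ∨ (∀g ∃d (¬K(g) ∨ K(d))) ∨ (∀f K(f))
All bound variables are already distinct, so no renaming is needed.
Finally move all quantifiers to the prefix:
  ∃e ∀c ∀g ∃d ∀f (L(c,c) ∧ L(e,e) ∨ ¬K(g) ∨ K(d) ∨ K(f))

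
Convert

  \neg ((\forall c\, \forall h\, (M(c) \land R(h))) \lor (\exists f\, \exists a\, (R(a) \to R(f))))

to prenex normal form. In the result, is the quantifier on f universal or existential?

Eliminate → and ↔ using ¬ and ∨.
  \neg ((\forall c\, \forall h\, (M(c) \land R(h))) \lor (\exists f\, \exists a\, (\neg R(a) \lor R(f))))
Push ¬ through the quantifiers and connectives to reach negation normal form:
  (\exists c\, \exists h\, (\neg M(c) \lor \neg R(h))) \land (\forall f\, \forall a\, (R(a) \land \neg R(f)))
All bound variables are already distinct, so no renaming is needed.
Finally move all quantifiers to the prefix:
  \exists c\, \exists h\, \forall f\, \forall a\, ((\neg M(c) \lor \neg R(h)) \land R(a) \land \neg R(f))
The quantifier \exists f sits under an odd number of negations (counting the antecedent side of each →), so it flips to \forall f.

universal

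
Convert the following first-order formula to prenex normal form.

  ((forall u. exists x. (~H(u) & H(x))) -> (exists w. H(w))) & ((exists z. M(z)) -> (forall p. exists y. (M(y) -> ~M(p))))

Rewrite implications/biconditionals: A → B as ¬A ∨ B.
  (~(forall u. exists x. (~H(u) & H(x))) | (exists w. H(w))) & (~(exists z. M(z)) | (forall p. exists y. (~M(y) | ~M(p))))
Move each ¬ inward, flipping quantifiers it crosses:
  ((exists u. forall x. (H(u) | ~H(x))) | (exists w. H(w))) & ((forall z. ~M(z)) | (forall p. exists y. (~M(y) | ~M(p))))
Finally move all quantifiers to the prefix:
  exists u. forall x. exists w. forall z. forall p. exists y. ((H(u) | ~H(x) | H(w)) & (~M(z) | ~M(y) | ~M(p)))

exists u. forall x. exists w. forall z. forall p. exists y. ((H(u) | ~H(x) | H(w)) & (~M(z) | ~M(y) | ~M(p)))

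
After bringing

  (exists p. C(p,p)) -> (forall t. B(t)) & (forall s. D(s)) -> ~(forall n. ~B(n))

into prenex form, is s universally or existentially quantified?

existential

Rewrite implications/biconditionals: A → B as ¬A ∨ B.
  ~(exists p. C(p,p)) | ~((forall t. B(t)) & (forall s. D(s))) | ~(forall n. ~B(n))
Move each ¬ inward, flipping quantifiers it crosses:
  (forall p. ~C(p,p)) | (exists t. ~B(t)) | (exists s. ~D(s)) | (exists n. B(n))
All bound variables are already distinct, so no renaming is needed.
Pull the quantifiers to the front (each side's bound variable is not free in the other side):
  forall p. exists t. exists s. exists n. (~C(p,p) | ~B(t) | ~D(s) | B(n))
The quantifier forall s sits under an odd number of negations (counting the antecedent side of each →), so it flips to exists s.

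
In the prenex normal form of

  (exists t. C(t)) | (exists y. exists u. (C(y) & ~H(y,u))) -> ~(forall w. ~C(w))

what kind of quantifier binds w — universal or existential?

First replace A → B with ¬A ∨ B.
  ~((exists t. C(t)) | (exists y. exists u. (C(y) & ~H(y,u)))) | ~(forall w. ~C(w))
Drive negations inward (¬∀x A ≡ ∃x ¬A, ¬∃x A ≡ ∀x ¬A, De Morgan for ∧/∨):
  (forall t. ~C(t)) & (forall y. forall u. (~C(y) | H(y,u))) | (exists w. C(w))
All bound variables are already distinct, so no renaming is needed.
Extract every quantifier outward, since the variables are now distinct and don't occur free across branches:
  forall t. forall y. forall u. exists w. (~C(t) & (~C(y) | H(y,u)) | C(w))
The quantifier forall w sits under an odd number of negations (counting the antecedent side of each →), so it flips to exists w.

existential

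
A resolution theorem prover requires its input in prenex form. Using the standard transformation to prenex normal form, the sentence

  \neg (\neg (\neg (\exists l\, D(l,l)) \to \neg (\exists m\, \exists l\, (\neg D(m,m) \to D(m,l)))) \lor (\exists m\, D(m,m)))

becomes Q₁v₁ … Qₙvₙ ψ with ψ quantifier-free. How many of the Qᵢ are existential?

1

First replace A → B with ¬A ∨ B.
  \neg (\neg (\neg \neg (\exists l\, D(l,l)) \lor \neg (\exists m\, \exists l\, (\neg \neg D(m,m) \lor D(m,l)))) \lor (\exists m\, D(m,m)))
Move each ¬ inward, flipping quantifiers it crosses:
  ((\exists l\, D(l,l)) \lor (\forall m\, \forall l\, (\neg D(m,m) \land \neg D(m,l)))) \land (\forall m\, \neg D(m,m))
Standardize variables apart so no two quantifiers bind the same name: l↦z, m↦v.
  ((\exists l\, D(l,l)) \lor (\forall m\, \forall z\, (\neg D(m,m) \land \neg D(m,z)))) \land (\forall v\, \neg D(v,v))
Extract every quantifier outward, since the variables are now distinct and don't occur free across branches:
  \exists l\, \forall m\, \forall z\, \forall v\, ((D(l,l) \lor \neg D(m,m) \land \neg D(m,z)) \land \neg D(v,v))
The prefix is \exists l \forall m \forall z \forall v: 3 universal, 1 existential.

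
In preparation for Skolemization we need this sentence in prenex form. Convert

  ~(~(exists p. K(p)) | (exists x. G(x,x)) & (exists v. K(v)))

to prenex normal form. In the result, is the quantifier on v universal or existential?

Drive negations inward (¬∀x A ≡ ∃x ¬A, ¬∃x A ≡ ∀x ¬A, De Morgan for ∧/∨):
  (exists p. K(p)) & ((forall x. ~G(x,x)) | (forall v. ~K(v)))
All bound variables are already distinct, so no renaming is needed.
Extract every quantifier outward, since the variables are now distinct and don't occur free across branches:
  exists p. forall x. forall v. (K(p) & (~G(x,x) | ~K(v)))
The quantifier exists v sits under an odd number of negations, so it flips to forall v.

universal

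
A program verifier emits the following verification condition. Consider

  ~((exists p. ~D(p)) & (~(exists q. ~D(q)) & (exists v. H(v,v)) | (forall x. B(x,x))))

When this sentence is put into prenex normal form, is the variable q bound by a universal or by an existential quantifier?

existential

Drive negations inward (¬∀x A ≡ ∃x ¬A, ¬∃x A ≡ ∀x ¬A, De Morgan for ∧/∨):
  (forall p. D(p)) | ((exists q. ~D(q)) | (forall v. ~H(v,v))) & (exists x. ~B(x,x))
Finally move all quantifiers to the prefix:
  forall p. exists q. forall v. exists x. (D(p) | (~D(q) | ~H(v,v)) & ~B(x,x))
The quantifier exists q sits under an even number of negations, so it remains existential.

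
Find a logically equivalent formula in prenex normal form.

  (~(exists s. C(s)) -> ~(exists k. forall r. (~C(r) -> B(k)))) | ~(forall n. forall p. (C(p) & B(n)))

Eliminate → and ↔ using ¬ and ∨.
  ~~(exists s. C(s)) | ~(exists k. forall r. (~~C(r) | B(k))) | ~(forall n. forall p. (C(p) & B(n)))
Drive negations inward (¬∀x A ≡ ∃x ¬A, ¬∃x A ≡ ∀x ¬A, De Morgan for ∧/∨):
  (exists s. C(s)) | (forall k. exists r. (~C(r) & ~B(k))) | (exists n. exists p. (~C(p) | ~B(n)))
Finally move all quantifiers to the prefix:
  exists s. forall k. exists r. exists n. exists p. (C(s) | ~C(r) & ~B(k) | ~C(p) | ~B(n))

exists s. forall k. exists r. exists n. exists p. (C(s) | ~C(r) & ~B(k) | ~C(p) | ~B(n))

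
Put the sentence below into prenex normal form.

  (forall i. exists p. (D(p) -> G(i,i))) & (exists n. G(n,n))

Eliminate → and ↔ using ¬ and ∨.
  (forall i. exists p. (~D(p) | G(i,i))) & (exists n. G(n,n))
Pull the quantifiers to the front (each side's bound variable is not free in the other side):
  forall i. exists p. exists n. ((~D(p) | G(i,i)) & G(n,n))

forall i. exists p. exists n. ((~D(p) | G(i,i)) & G(n,n))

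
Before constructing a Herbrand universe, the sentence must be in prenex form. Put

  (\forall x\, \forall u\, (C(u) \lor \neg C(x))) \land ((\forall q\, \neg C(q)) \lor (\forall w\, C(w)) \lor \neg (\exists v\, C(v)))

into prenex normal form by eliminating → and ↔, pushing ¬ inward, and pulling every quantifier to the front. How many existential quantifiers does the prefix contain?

Drive negations inward (¬∀x A ≡ ∃x ¬A, ¬∃x A ≡ ∀x ¬A, De Morgan for ∧/∨):
  (\forall x\, \forall u\, (C(u) \lor \neg C(x))) \land ((\forall q\, \neg C(q)) \lor (\forall w\, C(w)) \lor (\forall v\, \neg C(v)))
Finally move all quantifiers to the prefix:
  \forall x\, \forall u\, \forall q\, \forall w\, \forall v\, ((C(u) \lor \neg C(x)) \land (\neg C(q) \lor C(w) \lor \neg C(v)))
The prefix is \forall x \forall u \forall q \forall w \forall v: 5 universal, 0 existential.

0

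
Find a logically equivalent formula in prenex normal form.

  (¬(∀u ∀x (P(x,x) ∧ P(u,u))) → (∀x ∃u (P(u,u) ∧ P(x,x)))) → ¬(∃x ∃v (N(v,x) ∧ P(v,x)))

∃u ∃x ∃s ∀y ∀q ∀v ((¬P(x,x) ∨ ¬P(u,u)) ∧ (¬P(y,y) ∨ ¬P(s,s)) ∨ ¬N(v,q) ∨ ¬P(v,q))

Eliminate → and ↔ using ¬ and ∨.
  ¬(¬¬(∀u ∀x (P(x,x) ∧ P(u,u))) ∨ (∀x ∃u (P(u,u) ∧ P(x,x)))) ∨ ¬(∃x ∃v (N(v,x) ∧ P(v,x)))
Move each ¬ inward, flipping quantifiers it crosses:
  (∃u ∃x (¬P(x,x) ∨ ¬P(u,u))) ∧ (∃x ∀u (¬P(u,u) ∨ ¬P(x,x))) ∨ (∀x ∀v (¬N(v,x) ∨ ¬P(v,x)))
Rename bound variables to avoid capture: x↦s, u↦y, x↦q.
  (∃u ∃x (¬P(x,x) ∨ ¬P(u,u))) ∧ (∃s ∀y (¬P(y,y) ∨ ¬P(s,s))) ∨ (∀q ∀v (¬N(v,q) ∨ ¬P(v,q)))
Finally move all quantifiers to the prefix:
  ∃u ∃x ∃s ∀y ∀q ∀v ((¬P(x,x) ∨ ¬P(u,u)) ∧ (¬P(y,y) ∨ ¬P(s,s)) ∨ ¬N(v,q) ∨ ¬P(v,q))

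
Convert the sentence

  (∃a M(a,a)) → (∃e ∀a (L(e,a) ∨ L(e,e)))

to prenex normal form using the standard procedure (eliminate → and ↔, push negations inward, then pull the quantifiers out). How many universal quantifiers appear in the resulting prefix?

2

Rewrite implications/biconditionals: A → B as ¬A ∨ B.
  ¬(∃a M(a,a)) ∨ (∃e ∀a (L(e,a) ∨ L(e,e)))
Move each ¬ inward, flipping quantifiers it crosses:
  (∀a ¬M(a,a)) ∨ (∃e ∀a (L(e,a) ∨ L(e,e)))
Give each quantifier a distinct variable: a↦y.
  (∀a ¬M(a,a)) ∨ (∃e ∀y (L(e,y) ∨ L(e,e)))
Finally move all quantifiers to the prefix:
  ∀a ∃e ∀y (¬M(a,a) ∨ L(e,y) ∨ L(e,e))
The prefix is ∀a ∃e ∀y: 2 universal, 1 existential.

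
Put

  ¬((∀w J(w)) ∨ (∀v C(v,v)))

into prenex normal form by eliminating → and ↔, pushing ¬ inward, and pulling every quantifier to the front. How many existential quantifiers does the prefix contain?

2

Drive negations inward (¬∀x A ≡ ∃x ¬A, ¬∃x A ≡ ∀x ¬A, De Morgan for ∧/∨):
  (∃w ¬J(w)) ∧ (∃v ¬C(v,v))
All bound variables are already distinct, so no renaming is needed.
Finally move all quantifiers to the prefix:
  ∃w ∃v (¬J(w) ∧ ¬C(v,v))
The prefix is ∃w ∃v: 0 universal, 2 existential.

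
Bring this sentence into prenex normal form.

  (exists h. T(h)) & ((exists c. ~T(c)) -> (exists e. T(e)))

Rewrite implications/biconditionals: A → B as ¬A ∨ B.
  (exists h. T(h)) & (~(exists c. ~T(c)) | (exists e. T(e)))
Move each ¬ inward, flipping quantifiers it crosses:
  (exists h. T(h)) & ((forall c. T(c)) | (exists e. T(e)))
Extract every quantifier outward, since the variables are now distinct and don't occur free across branches:
  exists h. forall c. exists e. (T(h) & (T(c) | T(e)))

exists h. forall c. exists e. (T(h) & (T(c) | T(e)))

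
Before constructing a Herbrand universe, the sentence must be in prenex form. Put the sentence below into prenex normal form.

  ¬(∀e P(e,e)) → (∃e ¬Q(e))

∀e ∃a (P(e,e) ∨ ¬Q(a))

Rewrite implications/biconditionals: A → B as ¬A ∨ B.
  ¬¬(∀e P(e,e)) ∨ (∃e ¬Q(e))
Drive negations inward (¬∀x A ≡ ∃x ¬A, ¬∃x A ≡ ∀x ¬A, De Morgan for ∧/∨):
  (∀e P(e,e)) ∨ (∃e ¬Q(e))
Rename bound variables to avoid capture: e↦a.
  (∀e P(e,e)) ∨ (∃a ¬Q(a))
Pull the quantifiers to the front (each side's bound variable is not free in the other side):
  ∀e ∃a (P(e,e) ∨ ¬Q(a))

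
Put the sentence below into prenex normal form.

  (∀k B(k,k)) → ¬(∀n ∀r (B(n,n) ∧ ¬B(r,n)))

Eliminate → and ↔ using ¬ and ∨.
  ¬(∀k B(k,k)) ∨ ¬(∀n ∀r (B(n,n) ∧ ¬B(r,n)))
Drive negations inward (¬∀x A ≡ ∃x ¬A, ¬∃x A ≡ ∀x ¬A, De Morgan for ∧/∨):
  (∃k ¬B(k,k)) ∨ (∃n ∃r (¬B(n,n) ∨ B(r,n)))
All bound variables are already distinct, so no renaming is needed.
Finally move all quantifiers to the prefix:
  ∃k ∃n ∃r (¬B(k,k) ∨ ¬B(n,n) ∨ B(r,n))

∃k ∃n ∃r (¬B(k,k) ∨ ¬B(n,n) ∨ B(r,n))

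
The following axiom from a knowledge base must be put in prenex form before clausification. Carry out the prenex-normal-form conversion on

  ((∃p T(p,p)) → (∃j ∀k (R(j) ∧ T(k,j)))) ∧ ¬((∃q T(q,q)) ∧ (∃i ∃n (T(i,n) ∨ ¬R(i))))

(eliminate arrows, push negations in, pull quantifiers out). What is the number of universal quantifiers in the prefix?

5

Rewrite implications/biconditionals: A → B as ¬A ∨ B.
  (¬(∃p T(p,p)) ∨ (∃j ∀k (R(j) ∧ T(k,j)))) ∧ ¬((∃q T(q,q)) ∧ (∃i ∃n (T(i,n) ∨ ¬R(i))))
Move each ¬ inward, flipping quantifiers it crosses:
  ((∀p ¬T(p,p)) ∨ (∃j ∀k (R(j) ∧ T(k,j)))) ∧ ((∀q ¬T(q,q)) ∨ (∀i ∀n (¬T(i,n) ∧ R(i))))
All bound variables are already distinct, so no renaming is needed.
Extract every quantifier outward, since the variables are now distinct and don't occur free across branches:
  ∀p ∃j ∀k ∀q ∀i ∀n ((¬T(p,p) ∨ R(j) ∧ T(k,j)) ∧ (¬T(q,q) ∨ ¬T(i,n) ∧ R(i)))
The prefix is ∀p ∃j ∀k ∀q ∀i ∀n: 5 universal, 1 existential.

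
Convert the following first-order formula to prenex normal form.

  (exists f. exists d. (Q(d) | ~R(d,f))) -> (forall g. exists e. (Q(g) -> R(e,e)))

Eliminate → and ↔ using ¬ and ∨.
  ~(exists f. exists d. (Q(d) | ~R(d,f))) | (forall g. exists e. (~Q(g) | R(e,e)))
Move each ¬ inward, flipping quantifiers it crosses:
  (forall f. forall d. (~Q(d) & R(d,f))) | (forall g. exists e. (~Q(g) | R(e,e)))
All bound variables are already distinct, so no renaming is needed.
Extract every quantifier outward, since the variables are now distinct and don't occur free across branches:
  forall f. forall d. forall g. exists e. (~Q(d) & R(d,f) | ~Q(g) | R(e,e))

forall f. forall d. forall g. exists e. (~Q(d) & R(d,f) | ~Q(g) | R(e,e))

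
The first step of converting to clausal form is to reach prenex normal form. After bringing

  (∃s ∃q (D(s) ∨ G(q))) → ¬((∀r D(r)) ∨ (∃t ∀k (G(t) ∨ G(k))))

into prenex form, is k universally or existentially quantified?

First replace A → B with ¬A ∨ B.
  ¬(∃s ∃q (D(s) ∨ G(q))) ∨ ¬((∀r D(r)) ∨ (∃t ∀k (G(t) ∨ G(k))))
Move each ¬ inward, flipping quantifiers it crosses:
  (∀s ∀q (¬D(s) ∧ ¬G(q))) ∨ (∃r ¬D(r)) ∧ (∀t ∃k (¬G(t) ∧ ¬G(k)))
All bound variables are already distinct, so no renaming is needed.
Pull the quantifiers to the front (each side's bound variable is not free in the other side):
  ∀s ∀q ∃r ∀t ∃k (¬D(s) ∧ ¬G(q) ∨ ¬D(r) ∧ ¬G(t) ∧ ¬G(k))
The quantifier ∀k sits under an odd number of negations (counting the antecedent side of each →), so it flips to ∃k.

existential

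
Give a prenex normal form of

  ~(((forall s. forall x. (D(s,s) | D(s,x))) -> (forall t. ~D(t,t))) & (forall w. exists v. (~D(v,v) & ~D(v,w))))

forall s. forall x. exists t. exists w. forall v. ((D(s,s) | D(s,x)) & D(t,t) | D(v,v) | D(v,w))

Eliminate → and ↔ using ¬ and ∨.
  ~((~(forall s. forall x. (D(s,s) | D(s,x))) | (forall t. ~D(t,t))) & (forall w. exists v. (~D(v,v) & ~D(v,w))))
Move each ¬ inward, flipping quantifiers it crosses:
  (forall s. forall x. (D(s,s) | D(s,x))) & (exists t. D(t,t)) | (exists w. forall v. (D(v,v) | D(v,w)))
All bound variables are already distinct, so no renaming is needed.
Pull the quantifiers to the front (each side's bound variable is not free in the other side):
  forall s. forall x. exists t. exists w. forall v. ((D(s,s) | D(s,x)) & D(t,t) | D(v,v) | D(v,w))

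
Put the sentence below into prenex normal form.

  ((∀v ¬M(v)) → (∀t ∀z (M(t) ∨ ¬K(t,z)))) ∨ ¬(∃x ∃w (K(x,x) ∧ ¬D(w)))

∃v ∀t ∀z ∀x ∀w (M(v) ∨ M(t) ∨ ¬K(t,z) ∨ ¬K(x,x) ∨ D(w))

Eliminate → and ↔ using ¬ and ∨.
  ¬(∀v ¬M(v)) ∨ (∀t ∀z (M(t) ∨ ¬K(t,z))) ∨ ¬(∃x ∃w (K(x,x) ∧ ¬D(w)))
Move each ¬ inward, flipping quantifiers it crosses:
  (∃v M(v)) ∨ (∀t ∀z (M(t) ∨ ¬K(t,z))) ∨ (∀x ∀w (¬K(x,x) ∨ D(w)))
All bound variables are already distinct, so no renaming is needed.
Pull the quantifiers to the front (each side's bound variable is not free in the other side):
  ∃v ∀t ∀z ∀x ∀w (M(v) ∨ M(t) ∨ ¬K(t,z) ∨ ¬K(x,x) ∨ D(w))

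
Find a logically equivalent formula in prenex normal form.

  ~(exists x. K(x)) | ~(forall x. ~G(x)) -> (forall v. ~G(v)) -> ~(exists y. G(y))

exists x. forall s. exists v. forall y. (K(x) & ~G(s) | G(v) | ~G(y))

Rewrite implications/biconditionals: A → B as ¬A ∨ B.
  ~(~(exists x. K(x)) | ~(forall x. ~G(x))) | ~(forall v. ~G(v)) | ~(exists y. G(y))
Move each ¬ inward, flipping quantifiers it crosses:
  (exists x. K(x)) & (forall x. ~G(x)) | (exists v. G(v)) | (forall y. ~G(y))
Standardize variables apart so no two quantifiers bind the same name: x↦s.
  (exists x. K(x)) & (forall s. ~G(s)) | (exists v. G(v)) | (forall y. ~G(y))
Extract every quantifier outward, since the variables are now distinct and don't occur free across branches:
  exists x. forall s. exists v. forall y. (K(x) & ~G(s) | G(v) | ~G(y))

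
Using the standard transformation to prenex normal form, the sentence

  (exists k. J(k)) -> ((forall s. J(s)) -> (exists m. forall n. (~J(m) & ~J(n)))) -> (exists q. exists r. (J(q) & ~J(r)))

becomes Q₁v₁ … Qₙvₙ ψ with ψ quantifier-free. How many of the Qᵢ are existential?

Eliminate → and ↔ using ¬ and ∨.
  ~(exists k. J(k)) | ~(~(forall s. J(s)) | (exists m. forall n. (~J(m) & ~J(n)))) | (exists q. exists r. (J(q) & ~J(r)))
Push ¬ through the quantifiers and connectives to reach negation normal form:
  (forall k. ~J(k)) | (forall s. J(s)) & (forall m. exists n. (J(m) | J(n))) | (exists q. exists r. (J(q) & ~J(r)))
All bound variables are already distinct, so no renaming is needed.
Finally move all quantifiers to the prefix:
  forall k. forall s. forall m. exists n. exists q. exists r. (~J(k) | J(s) & (J(m) | J(n)) | J(q) & ~J(r))
The prefix is forall k forall s forall m exists n exists q exists r: 3 universal, 3 existential.

3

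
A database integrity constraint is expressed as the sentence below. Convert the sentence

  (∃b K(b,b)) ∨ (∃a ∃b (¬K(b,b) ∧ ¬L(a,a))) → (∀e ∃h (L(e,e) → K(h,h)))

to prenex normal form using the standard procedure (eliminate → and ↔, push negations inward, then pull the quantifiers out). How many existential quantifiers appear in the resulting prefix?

Eliminate → and ↔ using ¬ and ∨.
  ¬((∃b K(b,b)) ∨ (∃a ∃b (¬K(b,b) ∧ ¬L(a,a)))) ∨ (∀e ∃h (¬L(e,e) ∨ K(h,h)))
Push ¬ through the quantifiers and connectives to reach negation normal form:
  (∀b ¬K(b,b)) ∧ (∀a ∀b (K(b,b) ∨ L(a,a))) ∨ (∀e ∃h (¬L(e,e) ∨ K(h,h)))
Give each quantifier a distinct variable: b↦x1.
  (∀b ¬K(b,b)) ∧ (∀a ∀x1 (K(x1,x1) ∨ L(a,a))) ∨ (∀e ∃h (¬L(e,e) ∨ K(h,h)))
Pull the quantifiers to the front (each side's bound variable is not free in the other side):
  ∀b ∀a ∀x1 ∀e ∃h (¬K(b,b) ∧ (K(x1,x1) ∨ L(a,a)) ∨ ¬L(e,e) ∨ K(h,h))
The prefix is ∀b ∀a ∀x1 ∀e ∃h: 4 universal, 1 existential.

1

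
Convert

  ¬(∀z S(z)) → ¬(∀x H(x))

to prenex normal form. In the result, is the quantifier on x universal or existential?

First replace A → B with ¬A ∨ B.
  ¬¬(∀z S(z)) ∨ ¬(∀x H(x))
Move each ¬ inward, flipping quantifiers it crosses:
  (∀z S(z)) ∨ (∃x ¬H(x))
All bound variables are already distinct, so no renaming is needed.
Extract every quantifier outward, since the variables are now distinct and don't occur free across branches:
  ∀z ∃x (S(z) ∨ ¬H(x))
The quantifier ∀x sits under an odd number of negations (counting the antecedent side of each →), so it flips to ∃x.

existential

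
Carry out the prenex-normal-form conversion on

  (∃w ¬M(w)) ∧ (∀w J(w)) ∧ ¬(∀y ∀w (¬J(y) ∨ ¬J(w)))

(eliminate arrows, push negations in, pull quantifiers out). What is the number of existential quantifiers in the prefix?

Push ¬ through the quantifiers and connectives to reach negation normal form:
  (∃w ¬M(w)) ∧ (∀w J(w)) ∧ (∃y ∃w (J(y) ∧ J(w)))
Rename bound variables to avoid capture: w↦a, w↦x1.
  (∃w ¬M(w)) ∧ (∀a J(a)) ∧ (∃y ∃x1 (J(y) ∧ J(x1)))
Finally move all quantifiers to the prefix:
  ∃w ∀a ∃y ∃x1 (¬M(w) ∧ J(a) ∧ J(y) ∧ J(x1))
The prefix is ∃w ∀a ∃y ∃x1: 1 universal, 3 existential.

3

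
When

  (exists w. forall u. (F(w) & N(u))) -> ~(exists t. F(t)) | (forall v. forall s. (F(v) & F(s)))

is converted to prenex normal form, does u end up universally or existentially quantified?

First replace A → B with ¬A ∨ B.
  ~(exists w. forall u. (F(w) & N(u))) | ~(exists t. F(t)) | (forall v. forall s. (F(v) & F(s)))
Move each ¬ inward, flipping quantifiers it crosses:
  (forall w. exists u. (~F(w) | ~N(u))) | (forall t. ~F(t)) | (forall v. forall s. (F(v) & F(s)))
All bound variables are already distinct, so no renaming is needed.
Finally move all quantifiers to the prefix:
  forall w. exists u. forall t. forall v. forall s. (~F(w) | ~N(u) | ~F(t) | F(v) & F(s))
The quantifier forall u sits under an odd number of negations (counting the antecedent side of each →), so it flips to exists u.

existential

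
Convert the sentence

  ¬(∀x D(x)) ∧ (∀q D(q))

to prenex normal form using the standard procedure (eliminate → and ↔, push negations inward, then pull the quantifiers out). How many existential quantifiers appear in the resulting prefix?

1

Push ¬ through the quantifiers and connectives to reach negation normal form:
  (∃x ¬D(x)) ∧ (∀q D(q))
All bound variables are already distinct, so no renaming is needed.
Extract every quantifier outward, since the variables are now distinct and don't occur free across branches:
  ∃x ∀q (¬D(x) ∧ D(q))
The prefix is ∃x ∀q: 1 universal, 1 existential.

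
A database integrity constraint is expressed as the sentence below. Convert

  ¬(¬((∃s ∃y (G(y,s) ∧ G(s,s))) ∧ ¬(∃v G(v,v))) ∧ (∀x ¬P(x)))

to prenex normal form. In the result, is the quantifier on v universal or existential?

Drive negations inward (¬∀x A ≡ ∃x ¬A, ¬∃x A ≡ ∀x ¬A, De Morgan for ∧/∨):
  (∃s ∃y (G(y,s) ∧ G(s,s))) ∧ (∀v ¬G(v,v)) ∨ (∃x P(x))
Finally move all quantifiers to the prefix:
  ∃s ∃y ∀v ∃x (G(y,s) ∧ G(s,s) ∧ ¬G(v,v) ∨ P(x))
The quantifier ∃v sits under an odd number of negations, so it flips to ∀v.

universal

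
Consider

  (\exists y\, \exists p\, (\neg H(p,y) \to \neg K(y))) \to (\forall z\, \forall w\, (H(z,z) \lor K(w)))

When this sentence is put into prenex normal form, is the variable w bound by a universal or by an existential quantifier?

universal

First replace A → B with ¬A ∨ B.
  \neg (\exists y\, \exists p\, (\neg \neg H(p,y) \lor \neg K(y))) \lor (\forall z\, \forall w\, (H(z,z) \lor K(w)))
Drive negations inward (¬∀x A ≡ ∃x ¬A, ¬∃x A ≡ ∀x ¬A, De Morgan for ∧/∨):
  (\forall y\, \forall p\, (\neg H(p,y) \land K(y))) \lor (\forall z\, \forall w\, (H(z,z) \lor K(w)))
All bound variables are already distinct, so no renaming is needed.
Finally move all quantifiers to the prefix:
  \forall y\, \forall p\, \forall z\, \forall w\, (\neg H(p,y) \land K(y) \lor H(z,z) \lor K(w))
The quantifier \forall w sits under an even number of negations (counting the antecedent side of each →), so it remains universal.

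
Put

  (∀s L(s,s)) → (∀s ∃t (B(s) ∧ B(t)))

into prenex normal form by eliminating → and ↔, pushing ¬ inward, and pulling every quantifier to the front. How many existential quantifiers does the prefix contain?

2

Rewrite implications/biconditionals: A → B as ¬A ∨ B.
  ¬(∀s L(s,s)) ∨ (∀s ∃t (B(s) ∧ B(t)))
Move each ¬ inward, flipping quantifiers it crosses:
  (∃s ¬L(s,s)) ∨ (∀s ∃t (B(s) ∧ B(t)))
Give each quantifier a distinct variable: s↦b.
  (∃s ¬L(s,s)) ∨ (∀b ∃t (B(b) ∧ B(t)))
Finally move all quantifiers to the prefix:
  ∃s ∀b ∃t (¬L(s,s) ∨ B(b) ∧ B(t))
The prefix is ∃s ∀b ∃t: 1 universal, 2 existential.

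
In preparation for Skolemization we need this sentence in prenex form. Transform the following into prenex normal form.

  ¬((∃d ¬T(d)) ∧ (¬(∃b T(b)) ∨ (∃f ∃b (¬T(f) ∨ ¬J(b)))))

Move each ¬ inward, flipping quantifiers it crosses:
  (∀d T(d)) ∨ (∃b T(b)) ∧ (∀f ∀b (T(f) ∧ J(b)))
Standardize variables apart so no two quantifiers bind the same name: b↦p.
  (∀d T(d)) ∨ (∃b T(b)) ∧ (∀f ∀p (T(f) ∧ J(p)))
Extract every quantifier outward, since the variables are now distinct and don't occur free across branches:
  ∀d ∃b ∀f ∀p (T(d) ∨ T(b) ∧ T(f) ∧ J(p))

∀d ∃b ∀f ∀p (T(d) ∨ T(b) ∧ T(f) ∧ J(p))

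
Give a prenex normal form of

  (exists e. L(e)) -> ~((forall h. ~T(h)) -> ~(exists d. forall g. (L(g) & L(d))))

forall e. forall h. exists d. forall g. (~L(e) | ~T(h) & L(g) & L(d))

Rewrite implications/biconditionals: A → B as ¬A ∨ B.
  ~(exists e. L(e)) | ~(~(forall h. ~T(h)) | ~(exists d. forall g. (L(g) & L(d))))
Drive negations inward (¬∀x A ≡ ∃x ¬A, ¬∃x A ≡ ∀x ¬A, De Morgan for ∧/∨):
  (forall e. ~L(e)) | (forall h. ~T(h)) & (exists d. forall g. (L(g) & L(d)))
All bound variables are already distinct, so no renaming is needed.
Extract every quantifier outward, since the variables are now distinct and don't occur free across branches:
  forall e. forall h. exists d. forall g. (~L(e) | ~T(h) & L(g) & L(d))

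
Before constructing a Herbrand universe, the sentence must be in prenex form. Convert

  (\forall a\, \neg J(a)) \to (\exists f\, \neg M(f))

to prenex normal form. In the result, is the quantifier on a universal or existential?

existential

Eliminate → and ↔ using ¬ and ∨.
  \neg (\forall a\, \neg J(a)) \lor (\exists f\, \neg M(f))
Push ¬ through the quantifiers and connectives to reach negation normal form:
  (\exists a\, J(a)) \lor (\exists f\, \neg M(f))
Finally move all quantifiers to the prefix:
  \exists a\, \exists f\, (J(a) \lor \neg M(f))
The quantifier \forall a sits under an odd number of negations (counting the antecedent side of each →), so it flips to \exists a.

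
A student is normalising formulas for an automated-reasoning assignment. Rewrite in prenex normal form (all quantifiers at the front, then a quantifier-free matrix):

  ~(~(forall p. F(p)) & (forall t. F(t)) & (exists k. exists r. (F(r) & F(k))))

Push ¬ through the quantifiers and connectives to reach negation normal form:
  (forall p. F(p)) | (exists t. ~F(t)) | (forall k. forall r. (~F(r) | ~F(k)))
All bound variables are already distinct, so no renaming is needed.
Finally move all quantifiers to the prefix:
  forall p. exists t. forall k. forall r. (F(p) | ~F(t) | ~F(r) | ~F(k))

forall p. exists t. forall k. forall r. (F(p) | ~F(t) | ~F(r) | ~F(k))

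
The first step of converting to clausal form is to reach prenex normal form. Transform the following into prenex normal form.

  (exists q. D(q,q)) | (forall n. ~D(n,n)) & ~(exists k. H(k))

exists q. forall n. forall k. (D(q,q) | ~D(n,n) & ~H(k))

Drive negations inward (¬∀x A ≡ ∃x ¬A, ¬∃x A ≡ ∀x ¬A, De Morgan for ∧/∨):
  (exists q. D(q,q)) | (forall n. ~D(n,n)) & (forall k. ~H(k))
Finally move all quantifiers to the prefix:
  exists q. forall n. forall k. (D(q,q) | ~D(n,n) & ~H(k))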